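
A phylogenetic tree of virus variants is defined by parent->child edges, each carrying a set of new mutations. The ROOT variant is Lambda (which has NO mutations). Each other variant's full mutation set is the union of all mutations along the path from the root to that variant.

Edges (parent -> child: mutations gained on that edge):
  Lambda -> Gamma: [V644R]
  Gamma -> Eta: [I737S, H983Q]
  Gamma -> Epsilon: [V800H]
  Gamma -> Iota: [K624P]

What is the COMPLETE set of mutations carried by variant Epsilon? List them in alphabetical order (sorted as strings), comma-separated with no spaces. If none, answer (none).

Answer: V644R,V800H

Derivation:
At Lambda: gained [] -> total []
At Gamma: gained ['V644R'] -> total ['V644R']
At Epsilon: gained ['V800H'] -> total ['V644R', 'V800H']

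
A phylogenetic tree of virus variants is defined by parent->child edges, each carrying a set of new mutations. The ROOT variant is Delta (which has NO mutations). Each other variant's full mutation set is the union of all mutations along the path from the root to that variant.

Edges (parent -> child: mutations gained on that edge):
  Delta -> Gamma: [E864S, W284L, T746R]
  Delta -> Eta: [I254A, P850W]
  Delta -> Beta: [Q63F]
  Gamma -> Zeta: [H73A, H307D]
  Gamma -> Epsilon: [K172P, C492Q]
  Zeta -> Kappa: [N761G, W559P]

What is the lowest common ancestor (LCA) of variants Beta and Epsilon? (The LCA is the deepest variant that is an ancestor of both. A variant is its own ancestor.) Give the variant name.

Answer: Delta

Derivation:
Path from root to Beta: Delta -> Beta
  ancestors of Beta: {Delta, Beta}
Path from root to Epsilon: Delta -> Gamma -> Epsilon
  ancestors of Epsilon: {Delta, Gamma, Epsilon}
Common ancestors: {Delta}
Walk up from Epsilon: Epsilon (not in ancestors of Beta), Gamma (not in ancestors of Beta), Delta (in ancestors of Beta)
Deepest common ancestor (LCA) = Delta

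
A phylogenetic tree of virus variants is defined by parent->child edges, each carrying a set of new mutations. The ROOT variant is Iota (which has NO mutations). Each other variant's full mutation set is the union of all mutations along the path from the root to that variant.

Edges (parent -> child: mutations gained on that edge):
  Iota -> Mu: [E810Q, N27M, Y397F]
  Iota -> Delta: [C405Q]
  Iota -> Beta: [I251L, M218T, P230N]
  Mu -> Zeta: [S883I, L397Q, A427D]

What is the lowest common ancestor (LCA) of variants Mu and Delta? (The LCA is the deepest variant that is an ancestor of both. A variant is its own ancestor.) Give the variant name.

Answer: Iota

Derivation:
Path from root to Mu: Iota -> Mu
  ancestors of Mu: {Iota, Mu}
Path from root to Delta: Iota -> Delta
  ancestors of Delta: {Iota, Delta}
Common ancestors: {Iota}
Walk up from Delta: Delta (not in ancestors of Mu), Iota (in ancestors of Mu)
Deepest common ancestor (LCA) = Iota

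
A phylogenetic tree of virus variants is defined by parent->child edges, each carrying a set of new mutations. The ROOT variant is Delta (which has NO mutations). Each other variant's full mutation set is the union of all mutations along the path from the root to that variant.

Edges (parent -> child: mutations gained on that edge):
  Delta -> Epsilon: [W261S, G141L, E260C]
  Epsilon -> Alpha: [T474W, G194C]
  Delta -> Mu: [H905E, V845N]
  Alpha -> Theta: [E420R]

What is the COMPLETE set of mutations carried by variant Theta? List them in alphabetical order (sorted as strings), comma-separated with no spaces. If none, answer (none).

Answer: E260C,E420R,G141L,G194C,T474W,W261S

Derivation:
At Delta: gained [] -> total []
At Epsilon: gained ['W261S', 'G141L', 'E260C'] -> total ['E260C', 'G141L', 'W261S']
At Alpha: gained ['T474W', 'G194C'] -> total ['E260C', 'G141L', 'G194C', 'T474W', 'W261S']
At Theta: gained ['E420R'] -> total ['E260C', 'E420R', 'G141L', 'G194C', 'T474W', 'W261S']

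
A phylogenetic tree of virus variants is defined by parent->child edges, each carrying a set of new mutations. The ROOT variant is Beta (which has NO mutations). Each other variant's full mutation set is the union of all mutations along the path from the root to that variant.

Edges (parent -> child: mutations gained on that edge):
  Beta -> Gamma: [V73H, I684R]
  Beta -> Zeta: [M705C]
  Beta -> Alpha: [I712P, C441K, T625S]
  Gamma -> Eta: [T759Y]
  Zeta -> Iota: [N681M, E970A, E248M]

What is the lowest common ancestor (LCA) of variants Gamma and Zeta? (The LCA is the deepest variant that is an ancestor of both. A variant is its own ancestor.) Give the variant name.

Answer: Beta

Derivation:
Path from root to Gamma: Beta -> Gamma
  ancestors of Gamma: {Beta, Gamma}
Path from root to Zeta: Beta -> Zeta
  ancestors of Zeta: {Beta, Zeta}
Common ancestors: {Beta}
Walk up from Zeta: Zeta (not in ancestors of Gamma), Beta (in ancestors of Gamma)
Deepest common ancestor (LCA) = Beta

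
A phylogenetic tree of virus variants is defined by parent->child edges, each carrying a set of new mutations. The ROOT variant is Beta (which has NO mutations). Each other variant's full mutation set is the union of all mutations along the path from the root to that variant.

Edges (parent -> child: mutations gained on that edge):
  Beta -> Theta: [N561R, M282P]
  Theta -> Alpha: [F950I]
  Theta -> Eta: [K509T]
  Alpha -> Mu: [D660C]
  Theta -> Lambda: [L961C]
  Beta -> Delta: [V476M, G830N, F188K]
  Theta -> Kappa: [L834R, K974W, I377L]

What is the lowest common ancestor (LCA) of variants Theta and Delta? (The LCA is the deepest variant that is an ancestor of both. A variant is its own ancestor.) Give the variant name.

Answer: Beta

Derivation:
Path from root to Theta: Beta -> Theta
  ancestors of Theta: {Beta, Theta}
Path from root to Delta: Beta -> Delta
  ancestors of Delta: {Beta, Delta}
Common ancestors: {Beta}
Walk up from Delta: Delta (not in ancestors of Theta), Beta (in ancestors of Theta)
Deepest common ancestor (LCA) = Beta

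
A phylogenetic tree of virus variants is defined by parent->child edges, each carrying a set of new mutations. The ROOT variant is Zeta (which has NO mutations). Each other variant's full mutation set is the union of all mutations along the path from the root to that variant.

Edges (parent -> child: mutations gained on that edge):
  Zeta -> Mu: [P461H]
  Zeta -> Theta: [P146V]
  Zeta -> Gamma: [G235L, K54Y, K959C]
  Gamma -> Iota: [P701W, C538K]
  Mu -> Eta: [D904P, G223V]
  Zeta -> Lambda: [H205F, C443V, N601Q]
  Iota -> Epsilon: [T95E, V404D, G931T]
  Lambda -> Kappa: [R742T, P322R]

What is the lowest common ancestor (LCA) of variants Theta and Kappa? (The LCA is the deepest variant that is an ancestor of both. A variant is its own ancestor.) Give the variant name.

Answer: Zeta

Derivation:
Path from root to Theta: Zeta -> Theta
  ancestors of Theta: {Zeta, Theta}
Path from root to Kappa: Zeta -> Lambda -> Kappa
  ancestors of Kappa: {Zeta, Lambda, Kappa}
Common ancestors: {Zeta}
Walk up from Kappa: Kappa (not in ancestors of Theta), Lambda (not in ancestors of Theta), Zeta (in ancestors of Theta)
Deepest common ancestor (LCA) = Zeta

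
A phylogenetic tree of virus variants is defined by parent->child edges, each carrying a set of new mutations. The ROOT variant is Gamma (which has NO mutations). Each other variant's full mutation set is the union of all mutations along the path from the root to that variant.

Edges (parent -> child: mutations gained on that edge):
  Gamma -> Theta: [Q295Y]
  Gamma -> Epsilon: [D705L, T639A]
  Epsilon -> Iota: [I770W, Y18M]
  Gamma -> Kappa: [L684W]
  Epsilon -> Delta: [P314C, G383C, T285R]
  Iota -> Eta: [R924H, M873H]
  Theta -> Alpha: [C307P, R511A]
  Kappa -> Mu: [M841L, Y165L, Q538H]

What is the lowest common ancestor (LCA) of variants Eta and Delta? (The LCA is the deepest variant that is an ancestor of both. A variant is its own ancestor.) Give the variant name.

Answer: Epsilon

Derivation:
Path from root to Eta: Gamma -> Epsilon -> Iota -> Eta
  ancestors of Eta: {Gamma, Epsilon, Iota, Eta}
Path from root to Delta: Gamma -> Epsilon -> Delta
  ancestors of Delta: {Gamma, Epsilon, Delta}
Common ancestors: {Gamma, Epsilon}
Walk up from Delta: Delta (not in ancestors of Eta), Epsilon (in ancestors of Eta), Gamma (in ancestors of Eta)
Deepest common ancestor (LCA) = Epsilon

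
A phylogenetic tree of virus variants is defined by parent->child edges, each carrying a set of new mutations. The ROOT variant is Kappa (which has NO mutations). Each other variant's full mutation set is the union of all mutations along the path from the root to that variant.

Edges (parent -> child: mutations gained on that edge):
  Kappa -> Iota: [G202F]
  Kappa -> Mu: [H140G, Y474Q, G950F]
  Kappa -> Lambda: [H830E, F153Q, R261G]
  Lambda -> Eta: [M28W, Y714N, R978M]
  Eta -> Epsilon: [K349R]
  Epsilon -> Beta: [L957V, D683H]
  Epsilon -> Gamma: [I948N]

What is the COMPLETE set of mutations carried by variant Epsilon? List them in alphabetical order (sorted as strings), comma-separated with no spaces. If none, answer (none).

At Kappa: gained [] -> total []
At Lambda: gained ['H830E', 'F153Q', 'R261G'] -> total ['F153Q', 'H830E', 'R261G']
At Eta: gained ['M28W', 'Y714N', 'R978M'] -> total ['F153Q', 'H830E', 'M28W', 'R261G', 'R978M', 'Y714N']
At Epsilon: gained ['K349R'] -> total ['F153Q', 'H830E', 'K349R', 'M28W', 'R261G', 'R978M', 'Y714N']

Answer: F153Q,H830E,K349R,M28W,R261G,R978M,Y714N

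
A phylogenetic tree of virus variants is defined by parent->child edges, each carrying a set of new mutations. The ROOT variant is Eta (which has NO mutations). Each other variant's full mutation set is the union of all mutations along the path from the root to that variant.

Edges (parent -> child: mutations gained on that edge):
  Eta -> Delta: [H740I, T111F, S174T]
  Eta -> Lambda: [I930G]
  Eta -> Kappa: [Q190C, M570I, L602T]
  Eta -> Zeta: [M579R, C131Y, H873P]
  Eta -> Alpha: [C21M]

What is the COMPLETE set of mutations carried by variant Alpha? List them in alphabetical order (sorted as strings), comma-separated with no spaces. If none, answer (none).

At Eta: gained [] -> total []
At Alpha: gained ['C21M'] -> total ['C21M']

Answer: C21M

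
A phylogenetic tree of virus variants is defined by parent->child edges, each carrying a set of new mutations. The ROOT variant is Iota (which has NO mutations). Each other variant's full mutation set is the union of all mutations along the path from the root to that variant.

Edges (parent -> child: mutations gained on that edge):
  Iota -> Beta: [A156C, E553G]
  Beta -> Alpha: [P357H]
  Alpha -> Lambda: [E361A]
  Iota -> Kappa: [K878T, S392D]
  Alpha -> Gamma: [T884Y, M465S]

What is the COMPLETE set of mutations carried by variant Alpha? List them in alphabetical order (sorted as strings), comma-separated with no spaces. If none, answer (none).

At Iota: gained [] -> total []
At Beta: gained ['A156C', 'E553G'] -> total ['A156C', 'E553G']
At Alpha: gained ['P357H'] -> total ['A156C', 'E553G', 'P357H']

Answer: A156C,E553G,P357H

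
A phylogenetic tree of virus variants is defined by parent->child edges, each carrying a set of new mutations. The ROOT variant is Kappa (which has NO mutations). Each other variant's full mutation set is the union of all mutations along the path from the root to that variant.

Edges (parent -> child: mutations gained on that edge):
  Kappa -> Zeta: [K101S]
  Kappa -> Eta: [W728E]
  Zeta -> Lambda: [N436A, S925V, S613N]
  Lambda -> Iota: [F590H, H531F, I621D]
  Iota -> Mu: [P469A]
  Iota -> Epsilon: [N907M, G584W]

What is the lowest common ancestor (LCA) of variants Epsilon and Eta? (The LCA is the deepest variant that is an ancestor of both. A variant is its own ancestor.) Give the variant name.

Path from root to Epsilon: Kappa -> Zeta -> Lambda -> Iota -> Epsilon
  ancestors of Epsilon: {Kappa, Zeta, Lambda, Iota, Epsilon}
Path from root to Eta: Kappa -> Eta
  ancestors of Eta: {Kappa, Eta}
Common ancestors: {Kappa}
Walk up from Eta: Eta (not in ancestors of Epsilon), Kappa (in ancestors of Epsilon)
Deepest common ancestor (LCA) = Kappa

Answer: Kappa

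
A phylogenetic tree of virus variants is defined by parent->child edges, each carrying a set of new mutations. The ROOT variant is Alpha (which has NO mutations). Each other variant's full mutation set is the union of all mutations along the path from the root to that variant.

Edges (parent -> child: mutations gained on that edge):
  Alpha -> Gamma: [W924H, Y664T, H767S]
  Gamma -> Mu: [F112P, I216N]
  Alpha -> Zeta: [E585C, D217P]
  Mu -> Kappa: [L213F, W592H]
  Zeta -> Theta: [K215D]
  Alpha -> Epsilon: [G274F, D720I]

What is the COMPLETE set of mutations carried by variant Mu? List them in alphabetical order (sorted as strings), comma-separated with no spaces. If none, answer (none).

Answer: F112P,H767S,I216N,W924H,Y664T

Derivation:
At Alpha: gained [] -> total []
At Gamma: gained ['W924H', 'Y664T', 'H767S'] -> total ['H767S', 'W924H', 'Y664T']
At Mu: gained ['F112P', 'I216N'] -> total ['F112P', 'H767S', 'I216N', 'W924H', 'Y664T']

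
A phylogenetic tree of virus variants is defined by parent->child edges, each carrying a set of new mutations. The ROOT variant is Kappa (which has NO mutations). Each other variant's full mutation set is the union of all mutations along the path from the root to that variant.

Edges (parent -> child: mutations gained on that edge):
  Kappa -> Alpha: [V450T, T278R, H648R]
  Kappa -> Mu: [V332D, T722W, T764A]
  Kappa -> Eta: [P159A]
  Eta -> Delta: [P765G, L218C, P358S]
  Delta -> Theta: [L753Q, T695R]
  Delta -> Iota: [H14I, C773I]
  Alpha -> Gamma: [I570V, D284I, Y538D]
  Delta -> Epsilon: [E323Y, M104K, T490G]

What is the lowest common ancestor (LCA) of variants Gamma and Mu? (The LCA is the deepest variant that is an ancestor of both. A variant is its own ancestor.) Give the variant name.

Answer: Kappa

Derivation:
Path from root to Gamma: Kappa -> Alpha -> Gamma
  ancestors of Gamma: {Kappa, Alpha, Gamma}
Path from root to Mu: Kappa -> Mu
  ancestors of Mu: {Kappa, Mu}
Common ancestors: {Kappa}
Walk up from Mu: Mu (not in ancestors of Gamma), Kappa (in ancestors of Gamma)
Deepest common ancestor (LCA) = Kappa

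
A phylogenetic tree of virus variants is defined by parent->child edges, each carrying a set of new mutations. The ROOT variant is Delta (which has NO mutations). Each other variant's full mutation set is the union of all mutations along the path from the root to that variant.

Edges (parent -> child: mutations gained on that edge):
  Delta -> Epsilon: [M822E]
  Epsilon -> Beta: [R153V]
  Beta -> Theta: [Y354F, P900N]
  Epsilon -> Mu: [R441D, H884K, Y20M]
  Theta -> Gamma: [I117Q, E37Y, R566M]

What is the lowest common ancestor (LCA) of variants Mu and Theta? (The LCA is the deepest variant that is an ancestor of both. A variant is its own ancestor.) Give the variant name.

Path from root to Mu: Delta -> Epsilon -> Mu
  ancestors of Mu: {Delta, Epsilon, Mu}
Path from root to Theta: Delta -> Epsilon -> Beta -> Theta
  ancestors of Theta: {Delta, Epsilon, Beta, Theta}
Common ancestors: {Delta, Epsilon}
Walk up from Theta: Theta (not in ancestors of Mu), Beta (not in ancestors of Mu), Epsilon (in ancestors of Mu), Delta (in ancestors of Mu)
Deepest common ancestor (LCA) = Epsilon

Answer: Epsilon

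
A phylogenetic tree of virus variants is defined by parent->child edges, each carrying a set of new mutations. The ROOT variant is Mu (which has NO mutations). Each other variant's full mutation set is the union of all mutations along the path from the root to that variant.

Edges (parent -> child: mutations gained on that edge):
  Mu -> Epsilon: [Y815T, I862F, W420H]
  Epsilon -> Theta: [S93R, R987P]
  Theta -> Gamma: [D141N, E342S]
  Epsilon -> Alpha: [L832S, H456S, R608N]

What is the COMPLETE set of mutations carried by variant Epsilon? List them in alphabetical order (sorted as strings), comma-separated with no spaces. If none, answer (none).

At Mu: gained [] -> total []
At Epsilon: gained ['Y815T', 'I862F', 'W420H'] -> total ['I862F', 'W420H', 'Y815T']

Answer: I862F,W420H,Y815T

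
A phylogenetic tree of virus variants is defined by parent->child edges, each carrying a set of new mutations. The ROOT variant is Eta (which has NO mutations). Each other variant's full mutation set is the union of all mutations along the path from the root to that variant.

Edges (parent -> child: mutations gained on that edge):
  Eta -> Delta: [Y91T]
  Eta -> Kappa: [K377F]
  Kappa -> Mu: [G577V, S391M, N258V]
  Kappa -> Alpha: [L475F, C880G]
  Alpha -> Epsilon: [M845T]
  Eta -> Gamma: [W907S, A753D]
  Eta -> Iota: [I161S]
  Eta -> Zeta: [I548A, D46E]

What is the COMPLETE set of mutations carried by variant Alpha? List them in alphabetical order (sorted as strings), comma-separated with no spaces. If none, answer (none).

Answer: C880G,K377F,L475F

Derivation:
At Eta: gained [] -> total []
At Kappa: gained ['K377F'] -> total ['K377F']
At Alpha: gained ['L475F', 'C880G'] -> total ['C880G', 'K377F', 'L475F']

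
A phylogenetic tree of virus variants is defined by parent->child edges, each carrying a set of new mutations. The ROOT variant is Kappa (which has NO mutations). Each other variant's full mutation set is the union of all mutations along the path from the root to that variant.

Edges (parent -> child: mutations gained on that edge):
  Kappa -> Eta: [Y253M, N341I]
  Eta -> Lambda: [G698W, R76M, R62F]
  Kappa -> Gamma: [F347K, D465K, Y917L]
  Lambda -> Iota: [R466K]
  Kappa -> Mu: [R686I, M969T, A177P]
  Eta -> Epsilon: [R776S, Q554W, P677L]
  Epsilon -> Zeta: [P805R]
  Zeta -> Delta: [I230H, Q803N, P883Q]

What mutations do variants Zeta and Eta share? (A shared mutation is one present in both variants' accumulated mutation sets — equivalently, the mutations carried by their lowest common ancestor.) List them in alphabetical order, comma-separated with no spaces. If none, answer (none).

Answer: N341I,Y253M

Derivation:
Accumulating mutations along path to Zeta:
  At Kappa: gained [] -> total []
  At Eta: gained ['Y253M', 'N341I'] -> total ['N341I', 'Y253M']
  At Epsilon: gained ['R776S', 'Q554W', 'P677L'] -> total ['N341I', 'P677L', 'Q554W', 'R776S', 'Y253M']
  At Zeta: gained ['P805R'] -> total ['N341I', 'P677L', 'P805R', 'Q554W', 'R776S', 'Y253M']
Mutations(Zeta) = ['N341I', 'P677L', 'P805R', 'Q554W', 'R776S', 'Y253M']
Accumulating mutations along path to Eta:
  At Kappa: gained [] -> total []
  At Eta: gained ['Y253M', 'N341I'] -> total ['N341I', 'Y253M']
Mutations(Eta) = ['N341I', 'Y253M']
Intersection: ['N341I', 'P677L', 'P805R', 'Q554W', 'R776S', 'Y253M'] ∩ ['N341I', 'Y253M'] = ['N341I', 'Y253M']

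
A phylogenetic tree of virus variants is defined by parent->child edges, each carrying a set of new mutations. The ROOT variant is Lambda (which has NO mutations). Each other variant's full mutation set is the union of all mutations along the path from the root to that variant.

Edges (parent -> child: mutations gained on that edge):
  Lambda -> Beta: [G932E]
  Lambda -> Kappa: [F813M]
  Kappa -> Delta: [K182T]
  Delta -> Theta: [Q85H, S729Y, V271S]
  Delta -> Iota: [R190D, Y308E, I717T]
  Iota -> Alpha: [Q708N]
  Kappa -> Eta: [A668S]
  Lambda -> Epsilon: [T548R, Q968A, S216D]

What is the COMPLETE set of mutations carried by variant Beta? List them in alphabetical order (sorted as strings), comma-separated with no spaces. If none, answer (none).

Answer: G932E

Derivation:
At Lambda: gained [] -> total []
At Beta: gained ['G932E'] -> total ['G932E']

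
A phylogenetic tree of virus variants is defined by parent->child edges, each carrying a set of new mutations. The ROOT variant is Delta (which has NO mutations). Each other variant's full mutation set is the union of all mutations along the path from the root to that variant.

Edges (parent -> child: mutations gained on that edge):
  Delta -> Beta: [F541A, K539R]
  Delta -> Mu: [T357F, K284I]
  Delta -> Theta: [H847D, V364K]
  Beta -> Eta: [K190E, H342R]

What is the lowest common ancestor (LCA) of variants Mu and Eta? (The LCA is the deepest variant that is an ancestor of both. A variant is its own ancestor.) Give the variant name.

Path from root to Mu: Delta -> Mu
  ancestors of Mu: {Delta, Mu}
Path from root to Eta: Delta -> Beta -> Eta
  ancestors of Eta: {Delta, Beta, Eta}
Common ancestors: {Delta}
Walk up from Eta: Eta (not in ancestors of Mu), Beta (not in ancestors of Mu), Delta (in ancestors of Mu)
Deepest common ancestor (LCA) = Delta

Answer: Delta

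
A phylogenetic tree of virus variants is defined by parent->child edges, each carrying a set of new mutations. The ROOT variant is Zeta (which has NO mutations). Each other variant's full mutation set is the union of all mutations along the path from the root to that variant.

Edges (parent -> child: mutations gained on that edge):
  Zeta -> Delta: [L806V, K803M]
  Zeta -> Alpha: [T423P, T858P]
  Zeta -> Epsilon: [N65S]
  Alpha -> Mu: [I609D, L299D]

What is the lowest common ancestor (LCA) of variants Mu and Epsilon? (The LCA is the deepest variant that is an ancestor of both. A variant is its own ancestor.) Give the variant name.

Answer: Zeta

Derivation:
Path from root to Mu: Zeta -> Alpha -> Mu
  ancestors of Mu: {Zeta, Alpha, Mu}
Path from root to Epsilon: Zeta -> Epsilon
  ancestors of Epsilon: {Zeta, Epsilon}
Common ancestors: {Zeta}
Walk up from Epsilon: Epsilon (not in ancestors of Mu), Zeta (in ancestors of Mu)
Deepest common ancestor (LCA) = Zeta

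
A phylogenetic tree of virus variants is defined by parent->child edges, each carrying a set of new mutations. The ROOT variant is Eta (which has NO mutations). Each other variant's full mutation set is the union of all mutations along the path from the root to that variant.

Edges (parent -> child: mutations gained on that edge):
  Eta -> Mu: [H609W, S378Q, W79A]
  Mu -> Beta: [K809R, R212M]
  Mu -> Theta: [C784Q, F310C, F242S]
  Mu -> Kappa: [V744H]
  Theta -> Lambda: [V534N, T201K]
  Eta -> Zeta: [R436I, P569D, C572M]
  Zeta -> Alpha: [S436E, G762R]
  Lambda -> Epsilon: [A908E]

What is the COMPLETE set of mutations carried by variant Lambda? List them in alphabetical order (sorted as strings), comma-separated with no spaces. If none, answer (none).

Answer: C784Q,F242S,F310C,H609W,S378Q,T201K,V534N,W79A

Derivation:
At Eta: gained [] -> total []
At Mu: gained ['H609W', 'S378Q', 'W79A'] -> total ['H609W', 'S378Q', 'W79A']
At Theta: gained ['C784Q', 'F310C', 'F242S'] -> total ['C784Q', 'F242S', 'F310C', 'H609W', 'S378Q', 'W79A']
At Lambda: gained ['V534N', 'T201K'] -> total ['C784Q', 'F242S', 'F310C', 'H609W', 'S378Q', 'T201K', 'V534N', 'W79A']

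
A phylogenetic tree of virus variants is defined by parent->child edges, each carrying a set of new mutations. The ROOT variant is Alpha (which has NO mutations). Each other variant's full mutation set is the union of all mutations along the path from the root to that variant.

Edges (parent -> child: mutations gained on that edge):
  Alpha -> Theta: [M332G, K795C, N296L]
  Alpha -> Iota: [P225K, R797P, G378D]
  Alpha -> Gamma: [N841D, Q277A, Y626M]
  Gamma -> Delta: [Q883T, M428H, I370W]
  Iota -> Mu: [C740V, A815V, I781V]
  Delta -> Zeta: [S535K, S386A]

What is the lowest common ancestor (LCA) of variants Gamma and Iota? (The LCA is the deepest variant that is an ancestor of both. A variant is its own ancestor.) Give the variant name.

Path from root to Gamma: Alpha -> Gamma
  ancestors of Gamma: {Alpha, Gamma}
Path from root to Iota: Alpha -> Iota
  ancestors of Iota: {Alpha, Iota}
Common ancestors: {Alpha}
Walk up from Iota: Iota (not in ancestors of Gamma), Alpha (in ancestors of Gamma)
Deepest common ancestor (LCA) = Alpha

Answer: Alpha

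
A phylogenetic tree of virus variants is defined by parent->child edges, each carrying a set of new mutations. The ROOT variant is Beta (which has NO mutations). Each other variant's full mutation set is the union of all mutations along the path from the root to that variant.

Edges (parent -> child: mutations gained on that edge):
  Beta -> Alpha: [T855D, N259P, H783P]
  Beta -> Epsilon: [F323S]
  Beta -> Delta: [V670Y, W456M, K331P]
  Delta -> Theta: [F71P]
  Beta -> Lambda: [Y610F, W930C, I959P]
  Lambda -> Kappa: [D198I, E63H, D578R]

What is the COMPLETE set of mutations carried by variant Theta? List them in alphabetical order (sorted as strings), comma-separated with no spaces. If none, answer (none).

At Beta: gained [] -> total []
At Delta: gained ['V670Y', 'W456M', 'K331P'] -> total ['K331P', 'V670Y', 'W456M']
At Theta: gained ['F71P'] -> total ['F71P', 'K331P', 'V670Y', 'W456M']

Answer: F71P,K331P,V670Y,W456M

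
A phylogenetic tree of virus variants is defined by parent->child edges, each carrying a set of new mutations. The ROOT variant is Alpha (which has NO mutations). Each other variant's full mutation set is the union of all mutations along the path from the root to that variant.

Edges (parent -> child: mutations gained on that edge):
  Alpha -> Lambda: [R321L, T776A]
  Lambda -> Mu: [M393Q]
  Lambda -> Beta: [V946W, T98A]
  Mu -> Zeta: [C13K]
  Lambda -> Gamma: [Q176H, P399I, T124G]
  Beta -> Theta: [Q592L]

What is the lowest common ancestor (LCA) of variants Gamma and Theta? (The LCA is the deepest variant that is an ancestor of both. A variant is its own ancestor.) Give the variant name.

Answer: Lambda

Derivation:
Path from root to Gamma: Alpha -> Lambda -> Gamma
  ancestors of Gamma: {Alpha, Lambda, Gamma}
Path from root to Theta: Alpha -> Lambda -> Beta -> Theta
  ancestors of Theta: {Alpha, Lambda, Beta, Theta}
Common ancestors: {Alpha, Lambda}
Walk up from Theta: Theta (not in ancestors of Gamma), Beta (not in ancestors of Gamma), Lambda (in ancestors of Gamma), Alpha (in ancestors of Gamma)
Deepest common ancestor (LCA) = Lambda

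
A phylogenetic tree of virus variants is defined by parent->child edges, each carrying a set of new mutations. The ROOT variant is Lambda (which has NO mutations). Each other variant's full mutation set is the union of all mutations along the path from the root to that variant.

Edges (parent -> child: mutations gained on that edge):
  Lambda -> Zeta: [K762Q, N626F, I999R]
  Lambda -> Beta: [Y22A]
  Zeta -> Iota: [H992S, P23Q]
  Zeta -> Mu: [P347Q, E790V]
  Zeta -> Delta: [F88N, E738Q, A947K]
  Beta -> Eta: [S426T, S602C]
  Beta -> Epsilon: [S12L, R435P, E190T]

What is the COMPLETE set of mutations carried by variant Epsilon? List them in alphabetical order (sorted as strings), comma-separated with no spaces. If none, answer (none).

Answer: E190T,R435P,S12L,Y22A

Derivation:
At Lambda: gained [] -> total []
At Beta: gained ['Y22A'] -> total ['Y22A']
At Epsilon: gained ['S12L', 'R435P', 'E190T'] -> total ['E190T', 'R435P', 'S12L', 'Y22A']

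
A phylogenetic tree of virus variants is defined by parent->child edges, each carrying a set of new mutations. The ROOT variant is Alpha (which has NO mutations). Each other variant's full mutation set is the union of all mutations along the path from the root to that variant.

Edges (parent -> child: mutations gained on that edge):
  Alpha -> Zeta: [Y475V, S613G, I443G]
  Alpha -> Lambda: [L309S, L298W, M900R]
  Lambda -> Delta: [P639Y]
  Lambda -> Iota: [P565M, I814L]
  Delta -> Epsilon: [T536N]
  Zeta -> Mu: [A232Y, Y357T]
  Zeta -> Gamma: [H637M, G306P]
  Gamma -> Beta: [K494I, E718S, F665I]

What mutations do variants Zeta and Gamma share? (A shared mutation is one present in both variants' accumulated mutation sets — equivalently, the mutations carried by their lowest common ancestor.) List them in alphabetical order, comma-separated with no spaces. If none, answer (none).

Answer: I443G,S613G,Y475V

Derivation:
Accumulating mutations along path to Zeta:
  At Alpha: gained [] -> total []
  At Zeta: gained ['Y475V', 'S613G', 'I443G'] -> total ['I443G', 'S613G', 'Y475V']
Mutations(Zeta) = ['I443G', 'S613G', 'Y475V']
Accumulating mutations along path to Gamma:
  At Alpha: gained [] -> total []
  At Zeta: gained ['Y475V', 'S613G', 'I443G'] -> total ['I443G', 'S613G', 'Y475V']
  At Gamma: gained ['H637M', 'G306P'] -> total ['G306P', 'H637M', 'I443G', 'S613G', 'Y475V']
Mutations(Gamma) = ['G306P', 'H637M', 'I443G', 'S613G', 'Y475V']
Intersection: ['I443G', 'S613G', 'Y475V'] ∩ ['G306P', 'H637M', 'I443G', 'S613G', 'Y475V'] = ['I443G', 'S613G', 'Y475V']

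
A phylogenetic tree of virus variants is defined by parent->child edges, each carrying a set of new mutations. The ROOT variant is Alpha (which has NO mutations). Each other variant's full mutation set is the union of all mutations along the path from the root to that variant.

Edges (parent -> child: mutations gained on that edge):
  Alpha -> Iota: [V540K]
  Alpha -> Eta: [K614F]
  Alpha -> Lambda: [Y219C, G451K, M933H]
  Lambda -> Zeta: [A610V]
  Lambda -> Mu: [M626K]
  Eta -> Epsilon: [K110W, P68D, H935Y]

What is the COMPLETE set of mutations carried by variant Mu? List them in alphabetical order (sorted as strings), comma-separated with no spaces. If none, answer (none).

Answer: G451K,M626K,M933H,Y219C

Derivation:
At Alpha: gained [] -> total []
At Lambda: gained ['Y219C', 'G451K', 'M933H'] -> total ['G451K', 'M933H', 'Y219C']
At Mu: gained ['M626K'] -> total ['G451K', 'M626K', 'M933H', 'Y219C']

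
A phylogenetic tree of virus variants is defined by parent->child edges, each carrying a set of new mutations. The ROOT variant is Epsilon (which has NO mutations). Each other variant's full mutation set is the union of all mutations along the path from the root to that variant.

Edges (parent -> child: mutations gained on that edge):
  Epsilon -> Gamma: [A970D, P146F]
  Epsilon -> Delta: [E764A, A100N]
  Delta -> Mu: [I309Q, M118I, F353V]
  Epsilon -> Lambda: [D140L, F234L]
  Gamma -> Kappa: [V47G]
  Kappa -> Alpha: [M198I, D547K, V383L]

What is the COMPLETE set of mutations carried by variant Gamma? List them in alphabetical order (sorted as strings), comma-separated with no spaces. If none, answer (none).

At Epsilon: gained [] -> total []
At Gamma: gained ['A970D', 'P146F'] -> total ['A970D', 'P146F']

Answer: A970D,P146F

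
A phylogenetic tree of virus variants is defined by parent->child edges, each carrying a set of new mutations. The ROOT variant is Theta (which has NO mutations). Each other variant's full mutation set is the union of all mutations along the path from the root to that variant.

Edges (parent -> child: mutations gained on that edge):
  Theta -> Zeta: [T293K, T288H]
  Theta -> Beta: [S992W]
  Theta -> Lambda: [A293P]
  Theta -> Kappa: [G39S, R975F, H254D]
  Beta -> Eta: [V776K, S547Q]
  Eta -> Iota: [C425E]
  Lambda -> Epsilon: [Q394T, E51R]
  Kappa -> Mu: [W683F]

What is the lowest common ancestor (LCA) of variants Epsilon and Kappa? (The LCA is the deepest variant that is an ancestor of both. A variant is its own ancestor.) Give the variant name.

Answer: Theta

Derivation:
Path from root to Epsilon: Theta -> Lambda -> Epsilon
  ancestors of Epsilon: {Theta, Lambda, Epsilon}
Path from root to Kappa: Theta -> Kappa
  ancestors of Kappa: {Theta, Kappa}
Common ancestors: {Theta}
Walk up from Kappa: Kappa (not in ancestors of Epsilon), Theta (in ancestors of Epsilon)
Deepest common ancestor (LCA) = Theta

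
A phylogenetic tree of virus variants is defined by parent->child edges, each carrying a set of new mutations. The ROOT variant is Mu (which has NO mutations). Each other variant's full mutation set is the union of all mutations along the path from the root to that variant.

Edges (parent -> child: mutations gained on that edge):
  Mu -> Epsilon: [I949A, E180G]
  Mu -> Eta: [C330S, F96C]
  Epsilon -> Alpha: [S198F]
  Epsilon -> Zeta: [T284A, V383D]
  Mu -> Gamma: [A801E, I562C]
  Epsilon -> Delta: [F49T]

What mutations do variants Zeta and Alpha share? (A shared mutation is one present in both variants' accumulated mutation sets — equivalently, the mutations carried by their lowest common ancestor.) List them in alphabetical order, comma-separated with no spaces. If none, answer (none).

Answer: E180G,I949A

Derivation:
Accumulating mutations along path to Zeta:
  At Mu: gained [] -> total []
  At Epsilon: gained ['I949A', 'E180G'] -> total ['E180G', 'I949A']
  At Zeta: gained ['T284A', 'V383D'] -> total ['E180G', 'I949A', 'T284A', 'V383D']
Mutations(Zeta) = ['E180G', 'I949A', 'T284A', 'V383D']
Accumulating mutations along path to Alpha:
  At Mu: gained [] -> total []
  At Epsilon: gained ['I949A', 'E180G'] -> total ['E180G', 'I949A']
  At Alpha: gained ['S198F'] -> total ['E180G', 'I949A', 'S198F']
Mutations(Alpha) = ['E180G', 'I949A', 'S198F']
Intersection: ['E180G', 'I949A', 'T284A', 'V383D'] ∩ ['E180G', 'I949A', 'S198F'] = ['E180G', 'I949A']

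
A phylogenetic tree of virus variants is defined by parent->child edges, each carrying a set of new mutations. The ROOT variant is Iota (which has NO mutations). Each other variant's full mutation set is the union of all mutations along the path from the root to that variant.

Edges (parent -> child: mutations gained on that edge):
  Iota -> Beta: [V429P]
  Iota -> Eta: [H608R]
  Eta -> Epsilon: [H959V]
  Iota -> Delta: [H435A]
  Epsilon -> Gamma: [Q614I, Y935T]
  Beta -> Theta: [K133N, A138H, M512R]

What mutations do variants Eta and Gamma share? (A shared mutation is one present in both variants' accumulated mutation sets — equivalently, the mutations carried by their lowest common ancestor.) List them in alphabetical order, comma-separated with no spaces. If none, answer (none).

Answer: H608R

Derivation:
Accumulating mutations along path to Eta:
  At Iota: gained [] -> total []
  At Eta: gained ['H608R'] -> total ['H608R']
Mutations(Eta) = ['H608R']
Accumulating mutations along path to Gamma:
  At Iota: gained [] -> total []
  At Eta: gained ['H608R'] -> total ['H608R']
  At Epsilon: gained ['H959V'] -> total ['H608R', 'H959V']
  At Gamma: gained ['Q614I', 'Y935T'] -> total ['H608R', 'H959V', 'Q614I', 'Y935T']
Mutations(Gamma) = ['H608R', 'H959V', 'Q614I', 'Y935T']
Intersection: ['H608R'] ∩ ['H608R', 'H959V', 'Q614I', 'Y935T'] = ['H608R']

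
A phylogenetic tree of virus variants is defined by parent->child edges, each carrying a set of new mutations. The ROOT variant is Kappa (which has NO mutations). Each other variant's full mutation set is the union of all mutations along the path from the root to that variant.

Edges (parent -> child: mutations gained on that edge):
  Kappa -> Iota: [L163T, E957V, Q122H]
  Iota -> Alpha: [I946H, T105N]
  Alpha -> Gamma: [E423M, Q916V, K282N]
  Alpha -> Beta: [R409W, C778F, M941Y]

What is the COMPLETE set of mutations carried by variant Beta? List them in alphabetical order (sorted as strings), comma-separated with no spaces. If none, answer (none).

Answer: C778F,E957V,I946H,L163T,M941Y,Q122H,R409W,T105N

Derivation:
At Kappa: gained [] -> total []
At Iota: gained ['L163T', 'E957V', 'Q122H'] -> total ['E957V', 'L163T', 'Q122H']
At Alpha: gained ['I946H', 'T105N'] -> total ['E957V', 'I946H', 'L163T', 'Q122H', 'T105N']
At Beta: gained ['R409W', 'C778F', 'M941Y'] -> total ['C778F', 'E957V', 'I946H', 'L163T', 'M941Y', 'Q122H', 'R409W', 'T105N']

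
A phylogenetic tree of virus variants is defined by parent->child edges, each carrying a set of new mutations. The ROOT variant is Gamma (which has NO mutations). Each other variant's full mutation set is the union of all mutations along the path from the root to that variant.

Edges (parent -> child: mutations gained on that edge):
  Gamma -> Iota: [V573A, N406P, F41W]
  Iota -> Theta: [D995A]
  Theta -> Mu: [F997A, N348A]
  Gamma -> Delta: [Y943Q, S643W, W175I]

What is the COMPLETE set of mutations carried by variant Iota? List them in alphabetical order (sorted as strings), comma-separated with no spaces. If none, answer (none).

Answer: F41W,N406P,V573A

Derivation:
At Gamma: gained [] -> total []
At Iota: gained ['V573A', 'N406P', 'F41W'] -> total ['F41W', 'N406P', 'V573A']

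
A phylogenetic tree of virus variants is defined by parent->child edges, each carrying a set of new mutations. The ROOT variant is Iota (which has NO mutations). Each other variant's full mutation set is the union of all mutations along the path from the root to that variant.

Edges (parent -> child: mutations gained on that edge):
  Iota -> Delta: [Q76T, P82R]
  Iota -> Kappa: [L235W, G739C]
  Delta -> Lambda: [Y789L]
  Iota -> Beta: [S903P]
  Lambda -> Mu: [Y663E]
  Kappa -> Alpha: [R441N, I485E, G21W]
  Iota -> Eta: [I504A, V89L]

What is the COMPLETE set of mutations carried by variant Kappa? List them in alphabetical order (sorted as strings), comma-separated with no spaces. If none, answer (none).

At Iota: gained [] -> total []
At Kappa: gained ['L235W', 'G739C'] -> total ['G739C', 'L235W']

Answer: G739C,L235W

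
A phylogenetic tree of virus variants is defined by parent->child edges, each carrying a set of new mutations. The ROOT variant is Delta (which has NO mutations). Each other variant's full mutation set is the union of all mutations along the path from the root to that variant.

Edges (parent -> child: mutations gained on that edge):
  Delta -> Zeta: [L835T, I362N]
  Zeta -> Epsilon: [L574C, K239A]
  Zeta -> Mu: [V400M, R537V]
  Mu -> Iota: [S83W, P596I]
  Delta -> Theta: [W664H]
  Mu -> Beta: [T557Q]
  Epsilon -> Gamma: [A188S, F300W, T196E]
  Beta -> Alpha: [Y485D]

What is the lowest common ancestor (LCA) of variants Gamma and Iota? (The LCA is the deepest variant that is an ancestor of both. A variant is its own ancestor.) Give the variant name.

Path from root to Gamma: Delta -> Zeta -> Epsilon -> Gamma
  ancestors of Gamma: {Delta, Zeta, Epsilon, Gamma}
Path from root to Iota: Delta -> Zeta -> Mu -> Iota
  ancestors of Iota: {Delta, Zeta, Mu, Iota}
Common ancestors: {Delta, Zeta}
Walk up from Iota: Iota (not in ancestors of Gamma), Mu (not in ancestors of Gamma), Zeta (in ancestors of Gamma), Delta (in ancestors of Gamma)
Deepest common ancestor (LCA) = Zeta

Answer: Zeta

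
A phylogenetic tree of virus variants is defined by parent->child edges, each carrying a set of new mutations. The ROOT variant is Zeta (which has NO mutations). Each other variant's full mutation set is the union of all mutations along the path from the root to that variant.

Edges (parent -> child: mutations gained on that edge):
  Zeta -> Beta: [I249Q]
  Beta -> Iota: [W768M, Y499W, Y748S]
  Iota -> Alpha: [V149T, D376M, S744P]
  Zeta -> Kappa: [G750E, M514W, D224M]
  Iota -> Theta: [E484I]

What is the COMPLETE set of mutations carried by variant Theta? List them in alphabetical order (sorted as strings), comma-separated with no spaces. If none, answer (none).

At Zeta: gained [] -> total []
At Beta: gained ['I249Q'] -> total ['I249Q']
At Iota: gained ['W768M', 'Y499W', 'Y748S'] -> total ['I249Q', 'W768M', 'Y499W', 'Y748S']
At Theta: gained ['E484I'] -> total ['E484I', 'I249Q', 'W768M', 'Y499W', 'Y748S']

Answer: E484I,I249Q,W768M,Y499W,Y748S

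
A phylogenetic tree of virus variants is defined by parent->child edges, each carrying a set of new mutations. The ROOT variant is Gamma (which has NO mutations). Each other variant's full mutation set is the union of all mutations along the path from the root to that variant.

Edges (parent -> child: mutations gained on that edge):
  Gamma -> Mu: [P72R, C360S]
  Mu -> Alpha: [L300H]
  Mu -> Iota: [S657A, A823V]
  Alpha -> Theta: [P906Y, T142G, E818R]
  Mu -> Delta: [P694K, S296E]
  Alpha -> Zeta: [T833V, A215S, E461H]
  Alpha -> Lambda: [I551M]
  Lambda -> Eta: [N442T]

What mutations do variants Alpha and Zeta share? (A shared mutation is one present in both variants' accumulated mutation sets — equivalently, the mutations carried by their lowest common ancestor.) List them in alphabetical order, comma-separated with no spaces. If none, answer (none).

Answer: C360S,L300H,P72R

Derivation:
Accumulating mutations along path to Alpha:
  At Gamma: gained [] -> total []
  At Mu: gained ['P72R', 'C360S'] -> total ['C360S', 'P72R']
  At Alpha: gained ['L300H'] -> total ['C360S', 'L300H', 'P72R']
Mutations(Alpha) = ['C360S', 'L300H', 'P72R']
Accumulating mutations along path to Zeta:
  At Gamma: gained [] -> total []
  At Mu: gained ['P72R', 'C360S'] -> total ['C360S', 'P72R']
  At Alpha: gained ['L300H'] -> total ['C360S', 'L300H', 'P72R']
  At Zeta: gained ['T833V', 'A215S', 'E461H'] -> total ['A215S', 'C360S', 'E461H', 'L300H', 'P72R', 'T833V']
Mutations(Zeta) = ['A215S', 'C360S', 'E461H', 'L300H', 'P72R', 'T833V']
Intersection: ['C360S', 'L300H', 'P72R'] ∩ ['A215S', 'C360S', 'E461H', 'L300H', 'P72R', 'T833V'] = ['C360S', 'L300H', 'P72R']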